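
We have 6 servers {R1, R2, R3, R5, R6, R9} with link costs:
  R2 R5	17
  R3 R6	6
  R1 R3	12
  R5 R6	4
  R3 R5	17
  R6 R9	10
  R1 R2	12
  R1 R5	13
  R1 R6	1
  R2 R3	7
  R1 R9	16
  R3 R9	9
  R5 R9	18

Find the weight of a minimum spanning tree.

27

Prim's algorithm from R1:
Step 1: frontier [R1 R6 1, R1 R2 12, R1 R3 12, R1 R5 13, R1 R9 16] → take R1 R6 (1); add R6.
Step 2: frontier [R1 R2 12, R1 R3 12, R1 R5 13, R1 R9 16, R5 R6 4, R3 R6 6, R6 R9 10] → take R5 R6 (4); add R5.
Step 3: frontier [R1 R2 12, R1 R3 12, R1 R9 16, R2 R5 17, R3 R5 17, R5 R9 18, R3 R6 6, R6 R9 10] → take R3 R6 (6); add R3.
Step 4: frontier [R1 R2 12, R1 R9 16, R2 R3 7, R3 R9 9, R2 R5 17, R5 R9 18, R6 R9 10] → take R2 R3 (7); add R2.
Step 5: frontier [R1 R9 16, R3 R9 9, R5 R9 18, R6 R9 10] → take R3 R9 (9); add R9.
MST edges: R1 R6, R5 R6, R3 R6, R2 R3, R3 R9; total weight 1+4+6+7+9 = 27.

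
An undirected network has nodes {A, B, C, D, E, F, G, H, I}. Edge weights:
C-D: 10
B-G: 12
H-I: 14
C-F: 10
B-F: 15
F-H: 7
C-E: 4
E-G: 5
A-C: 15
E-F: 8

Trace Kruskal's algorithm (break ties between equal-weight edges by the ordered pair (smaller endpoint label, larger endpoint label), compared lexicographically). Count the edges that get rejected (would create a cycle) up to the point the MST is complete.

1

Sort edges by weight, then run Kruskal:
C-E (4): add — endpoints in different components.
E-G (5): add — endpoints in different components.
F-H (7): add — endpoints in different components.
E-F (8): add — endpoints in different components.
C-D (10): add — endpoints in different components.
C-F (10): skip — C and F already connected.
B-G (12): add — endpoints in different components.
H-I (14): add — endpoints in different components.
A-C (15): add — endpoints in different components.
Edges rejected before the tree was complete: 1.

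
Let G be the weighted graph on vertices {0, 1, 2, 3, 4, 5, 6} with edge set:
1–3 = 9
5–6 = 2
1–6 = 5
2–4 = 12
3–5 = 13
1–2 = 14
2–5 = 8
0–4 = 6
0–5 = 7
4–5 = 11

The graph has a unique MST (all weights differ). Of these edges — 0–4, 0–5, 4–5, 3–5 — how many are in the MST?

2

Kruskal: consider edges lightest-first.
5–6 (2): add — endpoints in different components.
1–6 (5): add — endpoints in different components.
0–4 (6): add — endpoints in different components.
0–5 (7): add — endpoints in different components.
2–5 (8): add — endpoints in different components.
1–3 (9): add — endpoints in different components.
MST edge set: {5–6, 1–6, 0–4, 0–5, 2–5, 1–3}.
Of the listed edges, {0–4, 0–5} are in the MST → 2.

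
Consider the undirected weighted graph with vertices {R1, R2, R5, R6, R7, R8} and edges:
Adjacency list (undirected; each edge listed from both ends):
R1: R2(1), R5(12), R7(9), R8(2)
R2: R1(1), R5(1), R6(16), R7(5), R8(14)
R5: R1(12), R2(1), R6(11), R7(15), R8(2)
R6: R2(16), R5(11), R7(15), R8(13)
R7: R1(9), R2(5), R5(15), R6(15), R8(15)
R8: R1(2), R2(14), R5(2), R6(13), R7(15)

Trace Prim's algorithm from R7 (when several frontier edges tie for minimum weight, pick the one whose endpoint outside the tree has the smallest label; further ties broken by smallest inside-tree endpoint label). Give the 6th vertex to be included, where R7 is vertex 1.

Prim, starting at R7.
Step 1: cheapest edge leaving the tree is R2—R7 (5); add R2.
Step 2: cheapest edge leaving the tree is R1—R2 (1); add R1.
Step 3: cheapest edge leaving the tree is R2—R5 (1); add R5.
Step 4: cheapest edge leaving the tree is R1—R8 (2); add R8.
Step 5: cheapest edge leaving the tree is R5—R6 (11); add R6.
Vertex order: R7, R2, R1, R5, R8, R6. The 6th vertex is R6.

R6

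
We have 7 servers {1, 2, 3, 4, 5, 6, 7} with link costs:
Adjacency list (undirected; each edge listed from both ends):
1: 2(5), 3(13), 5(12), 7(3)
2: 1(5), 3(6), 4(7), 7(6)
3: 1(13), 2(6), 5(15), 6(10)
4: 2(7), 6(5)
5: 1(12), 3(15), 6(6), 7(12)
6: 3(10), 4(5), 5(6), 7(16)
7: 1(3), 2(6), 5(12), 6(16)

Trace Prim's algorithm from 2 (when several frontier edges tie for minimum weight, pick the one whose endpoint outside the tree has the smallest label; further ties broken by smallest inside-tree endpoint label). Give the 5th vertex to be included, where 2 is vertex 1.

Grow the tree from 2 using Prim:
Step 1: frontier [1-2 5, 2-3 6, 2-7 6, 2-4 7] → take 1-2 (5); add 1.
Step 2: frontier [1-7 3, 1-5 12, 1-3 13, 2-3 6, 2-7 6, 2-4 7] → take 1-7 (3); add 7.
Step 3: frontier [1-5 12, 1-3 13, 2-3 6, 2-4 7, 5-7 12, 6-7 16] → take 2-3 (6); add 3.
Step 4: frontier [1-5 12, 2-4 7, 3-6 10, 3-5 15, 5-7 12, 6-7 16] → take 2-4 (7); add 4.
Step 5: frontier [1-5 12, 3-6 10, 3-5 15, 4-6 5, 5-7 12, 6-7 16] → take 4-6 (5); add 6.
Step 6: frontier [1-5 12, 3-5 15, 5-6 6, 5-7 12] → take 5-6 (6); add 5.
Vertex order: 2, 1, 7, 3, 4, 6, 5. The 5th vertex is 4.

4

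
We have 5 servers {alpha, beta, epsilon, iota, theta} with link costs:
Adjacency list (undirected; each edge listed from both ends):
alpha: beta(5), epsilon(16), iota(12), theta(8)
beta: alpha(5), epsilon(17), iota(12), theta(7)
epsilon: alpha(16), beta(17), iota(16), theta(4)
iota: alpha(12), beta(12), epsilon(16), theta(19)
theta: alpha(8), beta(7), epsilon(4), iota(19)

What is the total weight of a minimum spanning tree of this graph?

28

Kruskal: consider edges lightest-first.
epsilon theta (4): add. Components now {iota} {epsilon,theta} {beta} {alpha}
alpha beta (5): add. Components now {iota} {epsilon,theta} {alpha,beta}
beta theta (7): add. Components now {iota} {alpha,beta,epsilon,theta}
alpha theta (8): skip — theta and alpha already connected.
alpha iota (12): add. Components now {alpha,beta,epsilon,iota,theta}
MST edges: epsilon theta, alpha beta, beta theta, alpha iota; total weight 4+5+7+12 = 28.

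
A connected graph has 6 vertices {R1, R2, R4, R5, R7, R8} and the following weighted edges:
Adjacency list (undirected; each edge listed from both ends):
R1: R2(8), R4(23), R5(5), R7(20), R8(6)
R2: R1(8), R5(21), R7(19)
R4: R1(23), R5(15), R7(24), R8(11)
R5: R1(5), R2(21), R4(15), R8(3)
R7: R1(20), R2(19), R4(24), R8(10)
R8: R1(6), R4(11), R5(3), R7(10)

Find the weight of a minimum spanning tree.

Sort edges by weight, then run Kruskal:
R5–R8 (3): add — endpoints in different components.
R1–R5 (5): add — endpoints in different components.
R1–R8 (6): skip — R8 and R1 already connected.
R1–R2 (8): add — endpoints in different components.
R7–R8 (10): add — endpoints in different components.
R4–R8 (11): add — endpoints in different components.
MST edges: R5–R8, R1–R5, R1–R2, R7–R8, R4–R8; total weight 3+5+8+10+11 = 37.

37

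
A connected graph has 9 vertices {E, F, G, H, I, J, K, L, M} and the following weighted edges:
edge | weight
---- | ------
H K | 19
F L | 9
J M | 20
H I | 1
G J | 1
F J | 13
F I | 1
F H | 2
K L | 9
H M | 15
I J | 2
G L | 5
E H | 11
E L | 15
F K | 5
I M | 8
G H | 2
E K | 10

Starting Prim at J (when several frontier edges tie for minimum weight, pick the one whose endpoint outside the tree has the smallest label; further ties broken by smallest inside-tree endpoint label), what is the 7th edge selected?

Prim, starting at J.
Step 1: cheapest edge leaving the tree is G J (1); add G.
Step 2: cheapest edge leaving the tree is G H (2); add H.
Step 3: cheapest edge leaving the tree is H I (1); add I.
Step 4: cheapest edge leaving the tree is F I (1); add F.
Step 5: cheapest edge leaving the tree is F K (5); add K.
Step 6: cheapest edge leaving the tree is G L (5); add L.
Step 7: cheapest edge leaving the tree is I M (8); add M.
Step 8: cheapest edge leaving the tree is E K (10); add E.
The 7th edge added is I M.

I-M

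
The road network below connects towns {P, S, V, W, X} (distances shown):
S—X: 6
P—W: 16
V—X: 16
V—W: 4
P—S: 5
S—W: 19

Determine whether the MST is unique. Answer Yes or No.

Kruskal's algorithm — process edges by increasing weight (ties by edge label):
V—W (4): add. Components now {S} {V,W} {P} {X}
P—S (5): add. Components now {P,S} {V,W} {X}
S—X (6): add. Components now {P,S,X} {V,W}
P—W (16): add. Components now {P,S,V,W,X}
Non-tree edge V—X has weight 16, equal to the heaviest edge on its tree cycle — swapping gives another MST of the same weight. Not unique.

No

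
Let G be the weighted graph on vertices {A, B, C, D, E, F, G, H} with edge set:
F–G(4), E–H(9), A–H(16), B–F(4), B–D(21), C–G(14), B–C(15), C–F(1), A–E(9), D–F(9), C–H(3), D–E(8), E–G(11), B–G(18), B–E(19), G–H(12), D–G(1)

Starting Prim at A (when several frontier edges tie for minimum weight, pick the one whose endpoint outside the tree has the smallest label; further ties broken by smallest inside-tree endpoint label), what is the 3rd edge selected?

D-G

Prim's algorithm from A:
Step 1: cheapest edge leaving the tree is A–E (9); add E.
Step 2: cheapest edge leaving the tree is D–E (8); add D.
Step 3: cheapest edge leaving the tree is D–G (1); add G.
Step 4: cheapest edge leaving the tree is F–G (4); add F.
Step 5: cheapest edge leaving the tree is C–F (1); add C.
Step 6: cheapest edge leaving the tree is C–H (3); add H.
Step 7: cheapest edge leaving the tree is B–F (4); add B.
The 3rd edge added is D–G.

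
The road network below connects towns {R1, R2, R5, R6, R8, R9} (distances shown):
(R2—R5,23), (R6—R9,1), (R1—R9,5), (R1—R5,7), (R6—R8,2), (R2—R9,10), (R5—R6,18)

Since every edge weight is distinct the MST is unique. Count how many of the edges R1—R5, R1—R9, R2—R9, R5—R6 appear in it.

3

Kruskal's algorithm — process edges by increasing weight (ties by edge label):
R6—R9 (1): add. Components now {R6,R9} {R5} {R2} {R8} {R1}
R6—R8 (2): add. Components now {R6,R8,R9} {R5} {R2} {R1}
R1—R9 (5): add. Components now {R1,R6,R8,R9} {R5} {R2}
R1—R5 (7): add. Components now {R1,R5,R6,R8,R9} {R2}
R2—R9 (10): add. Components now {R1,R2,R5,R6,R8,R9}
MST edge set: {R6—R9, R6—R8, R1—R9, R1—R5, R2—R9}.
Of the listed edges, {R1—R5, R1—R9, R2—R9} are in the MST → 3.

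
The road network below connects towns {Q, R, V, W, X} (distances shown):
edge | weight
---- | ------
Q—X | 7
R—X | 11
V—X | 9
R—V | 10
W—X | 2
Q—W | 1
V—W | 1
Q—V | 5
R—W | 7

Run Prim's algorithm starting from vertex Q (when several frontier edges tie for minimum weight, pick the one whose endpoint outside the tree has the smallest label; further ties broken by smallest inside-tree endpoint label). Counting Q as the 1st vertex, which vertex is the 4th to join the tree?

Prim, starting at Q.
Step 1: frontier [Q—W 1, Q—V 5, Q—X 7] → take Q—W (1); add W.
Step 2: frontier [Q—V 5, Q—X 7, V—W 1, W—X 2, R—W 7] → take V—W (1); add V.
Step 3: frontier [Q—X 7, V—X 9, R—V 10, W—X 2, R—W 7] → take W—X (2); add X.
Step 4: frontier [R—V 10, R—W 7, R—X 11] → take R—W (7); add R.
Vertex order: Q, W, V, X, R. The 4th vertex is X.

X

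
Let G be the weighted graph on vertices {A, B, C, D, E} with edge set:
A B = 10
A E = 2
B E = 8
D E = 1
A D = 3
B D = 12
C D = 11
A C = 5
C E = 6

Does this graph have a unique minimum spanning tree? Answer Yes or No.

Kruskal: consider edges lightest-first.
D E (1): add — endpoints in different components.
A E (2): add — endpoints in different components.
A D (3): skip — A and D already connected.
A C (5): add — endpoints in different components.
C E (6): skip — C and E already connected.
B E (8): add — endpoints in different components.
Every non-tree edge has weight strictly greater than the heaviest edge on the tree path between its endpoints, so the MST is unique.

Yes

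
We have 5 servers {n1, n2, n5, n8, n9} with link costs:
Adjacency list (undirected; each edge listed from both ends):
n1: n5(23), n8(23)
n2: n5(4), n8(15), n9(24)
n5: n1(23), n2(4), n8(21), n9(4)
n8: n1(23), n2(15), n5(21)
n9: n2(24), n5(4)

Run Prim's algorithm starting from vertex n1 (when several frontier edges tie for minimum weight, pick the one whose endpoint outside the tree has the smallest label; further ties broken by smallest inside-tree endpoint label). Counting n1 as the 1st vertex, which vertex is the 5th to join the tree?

Prim's algorithm from n1:
Step 1: frontier [n1-n5 23, n1-n8 23] → take n1-n5 (23); add n5.
Step 2: frontier [n1-n8 23, n2-n5 4, n5-n9 4, n5-n8 21] → take n2-n5 (4); add n2.
Step 3: frontier [n1-n8 23, n2-n8 15, n2-n9 24, n5-n9 4, n5-n8 21] → take n5-n9 (4); add n9.
Step 4: frontier [n1-n8 23, n2-n8 15, n5-n8 21] → take n2-n8 (15); add n8.
Vertex order: n1, n5, n2, n9, n8. The 5th vertex is n8.

n8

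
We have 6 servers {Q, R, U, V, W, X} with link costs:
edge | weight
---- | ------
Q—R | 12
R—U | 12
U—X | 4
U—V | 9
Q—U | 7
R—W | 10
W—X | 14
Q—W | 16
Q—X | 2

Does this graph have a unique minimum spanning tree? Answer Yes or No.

No

Sort edges by weight, then run Kruskal:
Q—X (2): add — endpoints in different components.
U—X (4): add — endpoints in different components.
Q—U (7): skip — U and Q already connected.
U—V (9): add — endpoints in different components.
R—W (10): add — endpoints in different components.
Q—R (12): add — endpoints in different components.
Non-tree edge R—U has weight 12, equal to the heaviest edge on its tree cycle — swapping gives another MST of the same weight. Not unique.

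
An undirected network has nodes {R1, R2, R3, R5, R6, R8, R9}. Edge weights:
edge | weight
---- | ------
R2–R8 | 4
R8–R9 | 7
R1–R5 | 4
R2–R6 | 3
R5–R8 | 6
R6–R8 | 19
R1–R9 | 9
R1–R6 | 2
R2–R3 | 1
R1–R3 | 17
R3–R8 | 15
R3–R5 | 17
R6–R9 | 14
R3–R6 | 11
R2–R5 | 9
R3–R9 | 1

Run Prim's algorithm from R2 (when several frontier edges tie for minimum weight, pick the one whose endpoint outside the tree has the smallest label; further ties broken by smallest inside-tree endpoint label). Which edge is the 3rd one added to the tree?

Prim, starting at R2.
Step 1: cheapest edge leaving the tree is R2–R3 (1); add R3.
Step 2: cheapest edge leaving the tree is R3–R9 (1); add R9.
Step 3: cheapest edge leaving the tree is R2–R6 (3); add R6.
Step 4: cheapest edge leaving the tree is R1–R6 (2); add R1.
Step 5: cheapest edge leaving the tree is R1–R5 (4); add R5.
Step 6: cheapest edge leaving the tree is R2–R8 (4); add R8.
The 3rd edge added is R2–R6.

R2-R6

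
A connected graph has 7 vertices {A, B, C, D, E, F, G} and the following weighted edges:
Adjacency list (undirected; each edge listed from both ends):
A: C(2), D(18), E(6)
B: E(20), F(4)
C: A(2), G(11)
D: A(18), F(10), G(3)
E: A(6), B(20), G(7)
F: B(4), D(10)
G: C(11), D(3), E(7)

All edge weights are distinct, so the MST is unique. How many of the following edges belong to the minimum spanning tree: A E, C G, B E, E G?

2

Kruskal: consider edges lightest-first.
A C (2): add. Components now {A,C} {B} {D} {E} {F} {G}
D G (3): add. Components now {A,C} {B} {D,G} {E} {F}
B F (4): add. Components now {A,C} {B,F} {D,G} {E}
A E (6): add. Components now {A,C,E} {B,F} {D,G}
E G (7): add. Components now {A,C,D,E,G} {B,F}
D F (10): add. Components now {A,B,C,D,E,F,G}
MST edge set: {A C, D G, B F, A E, E G, D F}.
Of the listed edges, {A E, E G} are in the MST → 2.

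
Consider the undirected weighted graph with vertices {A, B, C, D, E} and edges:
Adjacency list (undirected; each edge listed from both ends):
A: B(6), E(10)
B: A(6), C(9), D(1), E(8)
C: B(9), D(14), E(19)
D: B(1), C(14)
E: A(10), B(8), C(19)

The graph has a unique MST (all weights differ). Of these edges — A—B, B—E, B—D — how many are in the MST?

Kruskal: consider edges lightest-first.
B—D (1): add — endpoints in different components.
A—B (6): add — endpoints in different components.
B—E (8): add — endpoints in different components.
B—C (9): add — endpoints in different components.
MST edge set: {B—D, A—B, B—E, B—C}.
Of the listed edges, {A—B, B—E, B—D} are in the MST → 3.

3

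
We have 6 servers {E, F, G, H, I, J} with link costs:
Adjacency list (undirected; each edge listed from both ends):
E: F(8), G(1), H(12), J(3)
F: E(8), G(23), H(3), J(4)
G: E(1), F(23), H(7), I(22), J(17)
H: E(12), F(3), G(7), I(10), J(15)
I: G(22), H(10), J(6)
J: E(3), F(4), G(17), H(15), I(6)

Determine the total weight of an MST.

Kruskal: consider edges lightest-first.
E-G (1): add — endpoints in different components.
E-J (3): add — endpoints in different components.
F-H (3): add — endpoints in different components.
F-J (4): add — endpoints in different components.
I-J (6): add — endpoints in different components.
MST edges: E-G, E-J, F-H, F-J, I-J; total weight 1+3+3+4+6 = 17.

17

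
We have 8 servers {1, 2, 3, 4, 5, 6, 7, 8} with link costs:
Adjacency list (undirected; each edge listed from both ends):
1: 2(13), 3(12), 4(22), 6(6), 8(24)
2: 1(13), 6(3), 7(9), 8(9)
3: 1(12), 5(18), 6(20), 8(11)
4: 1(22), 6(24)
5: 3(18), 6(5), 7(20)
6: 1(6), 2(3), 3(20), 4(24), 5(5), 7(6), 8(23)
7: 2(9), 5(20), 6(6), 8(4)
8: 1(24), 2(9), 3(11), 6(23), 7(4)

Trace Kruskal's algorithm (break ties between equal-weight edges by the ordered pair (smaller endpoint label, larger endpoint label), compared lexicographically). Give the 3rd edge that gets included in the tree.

Sort edges by weight, then run Kruskal:
2 6 (3): add — endpoints in different components.
7 8 (4): add — endpoints in different components.
5 6 (5): add — endpoints in different components.
1 6 (6): add — endpoints in different components.
6 7 (6): add — endpoints in different components.
2 7 (9): skip — 2 and 7 already connected.
2 8 (9): skip — 2 and 8 already connected.
3 8 (11): add — endpoints in different components.
1 3 (12): skip — 1 and 3 already connected.
1 2 (13): skip — 1 and 2 already connected.
3 5 (18): skip — 3 and 5 already connected.
3 6 (20): skip — 3 and 6 already connected.
5 7 (20): skip — 5 and 7 already connected.
1 4 (22): add — endpoints in different components.
The 3rd edge added is 5 6.

5-6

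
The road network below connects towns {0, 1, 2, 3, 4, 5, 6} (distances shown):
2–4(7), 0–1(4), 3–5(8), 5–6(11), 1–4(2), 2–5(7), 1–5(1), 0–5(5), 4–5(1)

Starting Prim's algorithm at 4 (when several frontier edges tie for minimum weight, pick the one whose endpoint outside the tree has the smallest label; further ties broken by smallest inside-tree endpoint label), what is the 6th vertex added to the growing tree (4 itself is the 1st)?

Grow the tree from 4 using Prim:
Step 1: frontier [4–5 1, 1–4 2, 2–4 7] → take 4–5 (1); add 5.
Step 2: frontier [1–4 2, 2–4 7, 1–5 1, 0–5 5, 2–5 7, 3–5 8, 5–6 11] → take 1–5 (1); add 1.
Step 3: frontier [0–1 4, 2–4 7, 0–5 5, 2–5 7, 3–5 8, 5–6 11] → take 0–1 (4); add 0.
Step 4: frontier [2–4 7, 2–5 7, 3–5 8, 5–6 11] → take 2–4 (7); add 2.
Step 5: frontier [3–5 8, 5–6 11] → take 3–5 (8); add 3.
Step 6: frontier [5–6 11] → take 5–6 (11); add 6.
Vertex order: 4, 5, 1, 0, 2, 3, 6. The 6th vertex is 3.

3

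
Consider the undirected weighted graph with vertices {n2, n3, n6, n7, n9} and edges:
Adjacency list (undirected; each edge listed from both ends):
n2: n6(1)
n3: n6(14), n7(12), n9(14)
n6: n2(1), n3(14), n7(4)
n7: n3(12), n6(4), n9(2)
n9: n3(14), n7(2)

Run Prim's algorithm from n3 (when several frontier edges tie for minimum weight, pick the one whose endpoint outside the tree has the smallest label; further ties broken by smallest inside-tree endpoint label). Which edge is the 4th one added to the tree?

Grow the tree from n3 using Prim:
Step 1: cheapest edge leaving the tree is n3–n7 (12); add n7.
Step 2: cheapest edge leaving the tree is n7–n9 (2); add n9.
Step 3: cheapest edge leaving the tree is n6–n7 (4); add n6.
Step 4: cheapest edge leaving the tree is n2–n6 (1); add n2.
The 4th edge added is n2–n6.

n2-n6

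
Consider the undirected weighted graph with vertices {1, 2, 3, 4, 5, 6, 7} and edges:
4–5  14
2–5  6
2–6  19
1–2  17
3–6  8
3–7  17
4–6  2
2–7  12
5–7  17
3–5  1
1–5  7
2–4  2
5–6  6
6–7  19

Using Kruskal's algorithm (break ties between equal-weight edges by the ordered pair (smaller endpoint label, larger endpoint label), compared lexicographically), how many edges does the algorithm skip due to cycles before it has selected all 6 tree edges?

Kruskal: consider edges lightest-first.
3–5 (1): add. Components now {1} {2} {3,5} {4} {6} {7}
2–4 (2): add. Components now {1} {2,4} {3,5} {6} {7}
4–6 (2): add. Components now {1} {2,4,6} {3,5} {7}
2–5 (6): add. Components now {1} {2,3,4,5,6} {7}
5–6 (6): skip — 5 and 6 already connected.
1–5 (7): add. Components now {1,2,3,4,5,6} {7}
3–6 (8): skip — 3 and 6 already connected.
2–7 (12): add. Components now {1,2,3,4,5,6,7}
Edges rejected before the tree was complete: 2.

2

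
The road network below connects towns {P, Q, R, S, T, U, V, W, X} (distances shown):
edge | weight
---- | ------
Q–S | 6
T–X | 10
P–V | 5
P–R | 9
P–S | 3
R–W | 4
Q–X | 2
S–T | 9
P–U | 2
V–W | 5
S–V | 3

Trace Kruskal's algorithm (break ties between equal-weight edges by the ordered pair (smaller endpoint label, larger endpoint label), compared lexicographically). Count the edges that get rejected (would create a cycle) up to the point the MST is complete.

2

Kruskal: consider edges lightest-first.
P–U (2): add — endpoints in different components.
Q–X (2): add — endpoints in different components.
P–S (3): add — endpoints in different components.
S–V (3): add — endpoints in different components.
R–W (4): add — endpoints in different components.
P–V (5): skip — P and V already connected.
V–W (5): add — endpoints in different components.
Q–S (6): add — endpoints in different components.
P–R (9): skip — R and P already connected.
S–T (9): add — endpoints in different components.
Edges rejected before the tree was complete: 2.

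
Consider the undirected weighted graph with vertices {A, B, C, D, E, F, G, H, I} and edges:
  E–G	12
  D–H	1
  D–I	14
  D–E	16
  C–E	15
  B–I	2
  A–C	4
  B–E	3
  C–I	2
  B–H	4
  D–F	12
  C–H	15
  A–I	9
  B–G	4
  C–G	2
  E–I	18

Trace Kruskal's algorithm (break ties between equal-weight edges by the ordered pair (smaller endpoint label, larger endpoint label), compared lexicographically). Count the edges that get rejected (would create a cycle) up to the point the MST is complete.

Sort edges by weight, then run Kruskal:
D–H (1): add — endpoints in different components.
B–I (2): add — endpoints in different components.
C–G (2): add — endpoints in different components.
C–I (2): add — endpoints in different components.
B–E (3): add — endpoints in different components.
A–C (4): add — endpoints in different components.
B–G (4): skip — B and G already connected.
B–H (4): add — endpoints in different components.
A–I (9): skip — A and I already connected.
D–F (12): add — endpoints in different components.
Edges rejected before the tree was complete: 2.

2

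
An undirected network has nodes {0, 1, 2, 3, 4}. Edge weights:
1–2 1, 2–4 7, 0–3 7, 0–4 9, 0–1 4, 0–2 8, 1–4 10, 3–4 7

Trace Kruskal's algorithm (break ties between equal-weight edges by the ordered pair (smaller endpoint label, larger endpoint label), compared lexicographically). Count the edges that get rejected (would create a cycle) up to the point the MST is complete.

Kruskal's algorithm — process edges by increasing weight (ties by edge label):
1–2 (1): add — endpoints in different components.
0–1 (4): add — endpoints in different components.
0–3 (7): add — endpoints in different components.
2–4 (7): add — endpoints in different components.
Edges rejected before the tree was complete: 0.

0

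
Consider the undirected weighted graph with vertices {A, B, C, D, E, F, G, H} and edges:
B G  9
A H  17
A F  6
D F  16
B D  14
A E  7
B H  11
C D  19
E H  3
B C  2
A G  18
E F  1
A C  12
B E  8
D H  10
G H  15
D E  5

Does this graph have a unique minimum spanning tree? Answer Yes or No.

Sort edges by weight, then run Kruskal:
E F (1): add — endpoints in different components.
B C (2): add — endpoints in different components.
E H (3): add — endpoints in different components.
D E (5): add — endpoints in different components.
A F (6): add — endpoints in different components.
A E (7): skip — A and E already connected.
B E (8): add — endpoints in different components.
B G (9): add — endpoints in different components.
Every non-tree edge has weight strictly greater than the heaviest edge on the tree path between its endpoints, so the MST is unique.

Yes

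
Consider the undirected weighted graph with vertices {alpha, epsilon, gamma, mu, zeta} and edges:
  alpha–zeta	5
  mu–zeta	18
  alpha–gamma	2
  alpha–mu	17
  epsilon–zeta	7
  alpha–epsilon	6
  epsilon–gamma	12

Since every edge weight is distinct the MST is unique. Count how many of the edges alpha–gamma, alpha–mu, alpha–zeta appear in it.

3

Kruskal: consider edges lightest-first.
alpha–gamma (2): add. Components now {alpha,gamma} {zeta} {epsilon} {mu}
alpha–zeta (5): add. Components now {alpha,gamma,zeta} {epsilon} {mu}
alpha–epsilon (6): add. Components now {alpha,epsilon,gamma,zeta} {mu}
epsilon–zeta (7): skip — zeta and epsilon already connected.
epsilon–gamma (12): skip — gamma and epsilon already connected.
alpha–mu (17): add. Components now {alpha,epsilon,gamma,mu,zeta}
MST edge set: {alpha–gamma, alpha–zeta, alpha–epsilon, alpha–mu}.
Of the listed edges, {alpha–gamma, alpha–mu, alpha–zeta} are in the MST → 3.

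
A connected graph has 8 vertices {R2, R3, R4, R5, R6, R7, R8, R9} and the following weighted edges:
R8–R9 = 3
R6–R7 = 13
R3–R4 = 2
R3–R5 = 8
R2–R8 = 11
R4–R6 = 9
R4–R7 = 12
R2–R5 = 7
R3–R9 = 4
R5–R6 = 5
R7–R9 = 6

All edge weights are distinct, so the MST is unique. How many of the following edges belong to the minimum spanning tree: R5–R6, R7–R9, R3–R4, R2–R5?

4

Kruskal's algorithm — process edges by increasing weight (ties by edge label):
R3–R4 (2): add — endpoints in different components.
R8–R9 (3): add — endpoints in different components.
R3–R9 (4): add — endpoints in different components.
R5–R6 (5): add — endpoints in different components.
R7–R9 (6): add — endpoints in different components.
R2–R5 (7): add — endpoints in different components.
R3–R5 (8): add — endpoints in different components.
MST edge set: {R3–R4, R8–R9, R3–R9, R5–R6, R7–R9, R2–R5, R3–R5}.
Of the listed edges, {R5–R6, R7–R9, R3–R4, R2–R5} are in the MST → 4.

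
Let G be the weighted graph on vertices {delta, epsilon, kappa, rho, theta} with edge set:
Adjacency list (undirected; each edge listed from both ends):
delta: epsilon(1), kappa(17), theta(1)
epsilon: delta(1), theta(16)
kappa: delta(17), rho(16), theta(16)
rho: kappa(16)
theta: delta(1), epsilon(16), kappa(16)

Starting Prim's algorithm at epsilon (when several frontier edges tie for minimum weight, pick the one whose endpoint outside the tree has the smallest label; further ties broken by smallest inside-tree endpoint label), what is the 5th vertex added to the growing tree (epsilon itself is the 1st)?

Grow the tree from epsilon using Prim:
Step 1: frontier [delta–epsilon 1, epsilon–theta 16] → take delta–epsilon (1); add delta.
Step 2: frontier [delta–theta 1, delta–kappa 17, epsilon–theta 16] → take delta–theta (1); add theta.
Step 3: frontier [delta–kappa 17, kappa–theta 16] → take kappa–theta (16); add kappa.
Step 4: frontier [kappa–rho 16] → take kappa–rho (16); add rho.
Vertex order: epsilon, delta, theta, kappa, rho. The 5th vertex is rho.

rho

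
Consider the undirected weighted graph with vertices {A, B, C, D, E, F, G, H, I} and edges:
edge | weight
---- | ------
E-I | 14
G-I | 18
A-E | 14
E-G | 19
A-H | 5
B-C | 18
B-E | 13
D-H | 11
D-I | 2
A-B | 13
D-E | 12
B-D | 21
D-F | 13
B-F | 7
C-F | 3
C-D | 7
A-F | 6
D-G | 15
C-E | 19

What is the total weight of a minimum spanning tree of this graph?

57

Kruskal's algorithm — process edges by increasing weight (ties by edge label):
D-I (2): add — endpoints in different components.
C-F (3): add — endpoints in different components.
A-H (5): add — endpoints in different components.
A-F (6): add — endpoints in different components.
B-F (7): add — endpoints in different components.
C-D (7): add — endpoints in different components.
D-H (11): skip — D and H already connected.
D-E (12): add — endpoints in different components.
A-B (13): skip — A and B already connected.
B-E (13): skip — B and E already connected.
D-F (13): skip — D and F already connected.
A-E (14): skip — A and E already connected.
E-I (14): skip — E and I already connected.
D-G (15): add — endpoints in different components.
MST edges: D-I, C-F, A-H, A-F, B-F, C-D, D-E, D-G; total weight 2+3+5+6+7+7+12+15 = 57.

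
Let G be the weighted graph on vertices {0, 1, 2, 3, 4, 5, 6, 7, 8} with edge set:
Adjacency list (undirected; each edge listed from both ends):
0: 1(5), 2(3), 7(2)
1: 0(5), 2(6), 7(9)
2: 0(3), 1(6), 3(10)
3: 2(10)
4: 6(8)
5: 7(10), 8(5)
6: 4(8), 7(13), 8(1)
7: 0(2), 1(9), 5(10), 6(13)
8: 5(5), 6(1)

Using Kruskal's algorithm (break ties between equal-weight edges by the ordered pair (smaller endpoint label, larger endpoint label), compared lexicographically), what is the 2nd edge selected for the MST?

0-7

Kruskal's algorithm — process edges by increasing weight (ties by edge label):
6-8 (1): add — endpoints in different components.
0-7 (2): add — endpoints in different components.
0-2 (3): add — endpoints in different components.
0-1 (5): add — endpoints in different components.
5-8 (5): add — endpoints in different components.
1-2 (6): skip — 1 and 2 already connected.
4-6 (8): add — endpoints in different components.
1-7 (9): skip — 1 and 7 already connected.
2-3 (10): add — endpoints in different components.
5-7 (10): add — endpoints in different components.
The 2nd edge added is 0-7.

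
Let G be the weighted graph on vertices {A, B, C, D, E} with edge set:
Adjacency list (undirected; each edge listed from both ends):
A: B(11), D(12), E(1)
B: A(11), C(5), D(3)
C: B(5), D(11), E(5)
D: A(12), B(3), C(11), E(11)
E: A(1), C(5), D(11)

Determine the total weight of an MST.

14

Sort edges by weight, then run Kruskal:
A–E (1): add. Components now {A,E} {B} {C} {D}
B–D (3): add. Components now {A,E} {B,D} {C}
B–C (5): add. Components now {A,E} {B,C,D}
C–E (5): add. Components now {A,B,C,D,E}
MST edges: A–E, B–D, B–C, C–E; total weight 1+3+5+5 = 14.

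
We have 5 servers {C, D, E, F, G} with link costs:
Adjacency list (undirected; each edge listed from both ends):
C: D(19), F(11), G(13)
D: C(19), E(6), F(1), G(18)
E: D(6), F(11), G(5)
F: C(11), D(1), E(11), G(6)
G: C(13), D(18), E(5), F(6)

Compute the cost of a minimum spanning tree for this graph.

23

Sort edges by weight, then run Kruskal:
D-F (1): add. Components now {C} {D,F} {E} {G}
E-G (5): add. Components now {C} {D,F} {E,G}
D-E (6): add. Components now {C} {D,E,F,G}
F-G (6): skip — F and G already connected.
C-F (11): add. Components now {C,D,E,F,G}
MST edges: D-F, E-G, D-E, C-F; total weight 1+5+6+11 = 23.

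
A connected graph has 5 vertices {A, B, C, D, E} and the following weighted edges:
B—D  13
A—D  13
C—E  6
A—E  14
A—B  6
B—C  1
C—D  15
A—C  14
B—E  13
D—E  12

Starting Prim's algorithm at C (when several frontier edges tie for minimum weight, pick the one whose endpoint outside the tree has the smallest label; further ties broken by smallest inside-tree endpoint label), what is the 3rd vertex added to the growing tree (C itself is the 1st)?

Prim, starting at C.
Step 1: cheapest edge leaving the tree is B—C (1); add B.
Step 2: cheapest edge leaving the tree is A—B (6); add A.
Step 3: cheapest edge leaving the tree is C—E (6); add E.
Step 4: cheapest edge leaving the tree is D—E (12); add D.
Vertex order: C, B, A, E, D. The 3rd vertex is A.

A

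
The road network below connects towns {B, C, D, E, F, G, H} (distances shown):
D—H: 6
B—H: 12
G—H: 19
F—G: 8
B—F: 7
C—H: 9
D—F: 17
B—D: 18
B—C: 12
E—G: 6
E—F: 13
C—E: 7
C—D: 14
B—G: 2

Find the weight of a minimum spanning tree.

37

Grow the tree from H using Prim:
Step 1: frontier [D—H 6, C—H 9, B—H 12, G—H 19] → take D—H (6); add D.
Step 2: frontier [C—D 14, D—F 17, B—D 18, C—H 9, B—H 12, G—H 19] → take C—H (9); add C.
Step 3: frontier [C—E 7, B—C 12, D—F 17, B—D 18, B—H 12, G—H 19] → take C—E (7); add E.
Step 4: frontier [B—C 12, D—F 17, B—D 18, E—G 6, E—F 13, B—H 12, G—H 19] → take E—G (6); add G.
Step 5: frontier [B—C 12, D—F 17, B—D 18, E—F 13, B—G 2, F—G 8, B—H 12] → take B—G (2); add B.
Step 6: frontier [B—F 7, D—F 17, E—F 13, F—G 8] → take B—F (7); add F.
MST edges: D—H, C—H, C—E, E—G, B—G, B—F; total weight 6+9+7+6+2+7 = 37.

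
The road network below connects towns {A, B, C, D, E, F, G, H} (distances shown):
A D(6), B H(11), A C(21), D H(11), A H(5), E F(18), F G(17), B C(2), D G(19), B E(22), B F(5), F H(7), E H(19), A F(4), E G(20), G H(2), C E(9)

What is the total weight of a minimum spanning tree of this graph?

33

Prim, starting at G.
Step 1: cheapest edge leaving the tree is G H (2); add H.
Step 2: cheapest edge leaving the tree is A H (5); add A.
Step 3: cheapest edge leaving the tree is A F (4); add F.
Step 4: cheapest edge leaving the tree is B F (5); add B.
Step 5: cheapest edge leaving the tree is B C (2); add C.
Step 6: cheapest edge leaving the tree is A D (6); add D.
Step 7: cheapest edge leaving the tree is C E (9); add E.
MST edges: G H, A H, A F, B F, B C, A D, C E; total weight 2+5+4+5+2+6+9 = 33.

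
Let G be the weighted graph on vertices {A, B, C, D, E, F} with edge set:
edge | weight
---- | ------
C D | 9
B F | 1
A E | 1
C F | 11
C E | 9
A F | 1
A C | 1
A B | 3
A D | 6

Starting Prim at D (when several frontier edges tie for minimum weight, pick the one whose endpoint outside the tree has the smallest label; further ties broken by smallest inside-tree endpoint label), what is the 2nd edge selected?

Prim's algorithm from D:
Step 1: cheapest edge leaving the tree is A D (6); add A.
Step 2: cheapest edge leaving the tree is A C (1); add C.
Step 3: cheapest edge leaving the tree is A E (1); add E.
Step 4: cheapest edge leaving the tree is A F (1); add F.
Step 5: cheapest edge leaving the tree is B F (1); add B.
The 2nd edge added is A C.

A-C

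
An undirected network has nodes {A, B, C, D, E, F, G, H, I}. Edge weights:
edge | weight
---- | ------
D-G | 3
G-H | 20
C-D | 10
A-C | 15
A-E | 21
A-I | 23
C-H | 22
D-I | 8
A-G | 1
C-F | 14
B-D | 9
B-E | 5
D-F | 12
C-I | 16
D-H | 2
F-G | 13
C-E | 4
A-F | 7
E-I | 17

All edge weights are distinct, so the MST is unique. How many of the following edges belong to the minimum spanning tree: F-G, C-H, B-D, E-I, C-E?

Kruskal: consider edges lightest-first.
A-G (1): add — endpoints in different components.
D-H (2): add — endpoints in different components.
D-G (3): add — endpoints in different components.
C-E (4): add — endpoints in different components.
B-E (5): add — endpoints in different components.
A-F (7): add — endpoints in different components.
D-I (8): add — endpoints in different components.
B-D (9): add — endpoints in different components.
MST edge set: {A-G, D-H, D-G, C-E, B-E, A-F, D-I, B-D}.
Of the listed edges, {B-D, C-E} are in the MST → 2.

2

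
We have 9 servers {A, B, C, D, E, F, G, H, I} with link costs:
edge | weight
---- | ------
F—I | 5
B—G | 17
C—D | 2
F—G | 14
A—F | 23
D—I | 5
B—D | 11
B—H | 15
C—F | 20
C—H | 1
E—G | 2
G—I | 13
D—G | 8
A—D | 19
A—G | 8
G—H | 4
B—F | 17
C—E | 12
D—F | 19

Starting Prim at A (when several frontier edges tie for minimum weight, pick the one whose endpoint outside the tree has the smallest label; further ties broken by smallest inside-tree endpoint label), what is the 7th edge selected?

Grow the tree from A using Prim:
Step 1: cheapest edge leaving the tree is A—G (8); add G.
Step 2: cheapest edge leaving the tree is E—G (2); add E.
Step 3: cheapest edge leaving the tree is G—H (4); add H.
Step 4: cheapest edge leaving the tree is C—H (1); add C.
Step 5: cheapest edge leaving the tree is C—D (2); add D.
Step 6: cheapest edge leaving the tree is D—I (5); add I.
Step 7: cheapest edge leaving the tree is F—I (5); add F.
Step 8: cheapest edge leaving the tree is B—D (11); add B.
The 7th edge added is F—I.

F-I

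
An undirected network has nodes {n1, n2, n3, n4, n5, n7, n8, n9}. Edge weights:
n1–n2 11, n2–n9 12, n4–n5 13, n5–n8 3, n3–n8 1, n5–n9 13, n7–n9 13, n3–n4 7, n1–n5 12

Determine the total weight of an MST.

Kruskal: consider edges lightest-first.
n3–n8 (1): add — endpoints in different components.
n5–n8 (3): add — endpoints in different components.
n3–n4 (7): add — endpoints in different components.
n1–n2 (11): add — endpoints in different components.
n1–n5 (12): add — endpoints in different components.
n2–n9 (12): add — endpoints in different components.
n4–n5 (13): skip — n4 and n5 already connected.
n5–n9 (13): skip — n9 and n5 already connected.
n7–n9 (13): add — endpoints in different components.
MST edges: n3–n8, n5–n8, n3–n4, n1–n2, n1–n5, n2–n9, n7–n9; total weight 1+3+7+11+12+12+13 = 59.

59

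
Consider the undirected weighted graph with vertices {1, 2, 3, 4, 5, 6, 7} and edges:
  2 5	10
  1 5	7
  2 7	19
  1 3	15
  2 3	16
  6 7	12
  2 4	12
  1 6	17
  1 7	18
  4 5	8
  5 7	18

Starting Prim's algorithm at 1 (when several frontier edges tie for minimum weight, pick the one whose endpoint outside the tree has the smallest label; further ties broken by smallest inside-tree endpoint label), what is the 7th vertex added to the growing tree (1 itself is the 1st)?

Grow the tree from 1 using Prim:
Step 1: frontier [1 5 7, 1 3 15, 1 6 17, 1 7 18] → take 1 5 (7); add 5.
Step 2: frontier [1 3 15, 1 6 17, 1 7 18, 4 5 8, 2 5 10, 5 7 18] → take 4 5 (8); add 4.
Step 3: frontier [1 3 15, 1 6 17, 1 7 18, 2 4 12, 2 5 10, 5 7 18] → take 2 5 (10); add 2.
Step 4: frontier [1 3 15, 1 6 17, 1 7 18, 2 3 16, 2 7 19, 5 7 18] → take 1 3 (15); add 3.
Step 5: frontier [1 6 17, 1 7 18, 2 7 19, 5 7 18] → take 1 6 (17); add 6.
Step 6: frontier [1 7 18, 2 7 19, 5 7 18, 6 7 12] → take 6 7 (12); add 7.
Vertex order: 1, 5, 4, 2, 3, 6, 7. The 7th vertex is 7.

7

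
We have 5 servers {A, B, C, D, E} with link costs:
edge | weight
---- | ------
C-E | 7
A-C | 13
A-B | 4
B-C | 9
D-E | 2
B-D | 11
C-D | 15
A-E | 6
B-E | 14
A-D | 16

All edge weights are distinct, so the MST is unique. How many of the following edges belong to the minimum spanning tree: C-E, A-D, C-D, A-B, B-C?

Kruskal: consider edges lightest-first.
D-E (2): add. Components now {A} {B} {C} {D,E}
A-B (4): add. Components now {A,B} {C} {D,E}
A-E (6): add. Components now {A,B,D,E} {C}
C-E (7): add. Components now {A,B,C,D,E}
MST edge set: {D-E, A-B, A-E, C-E}.
Of the listed edges, {C-E, A-B} are in the MST → 2.

2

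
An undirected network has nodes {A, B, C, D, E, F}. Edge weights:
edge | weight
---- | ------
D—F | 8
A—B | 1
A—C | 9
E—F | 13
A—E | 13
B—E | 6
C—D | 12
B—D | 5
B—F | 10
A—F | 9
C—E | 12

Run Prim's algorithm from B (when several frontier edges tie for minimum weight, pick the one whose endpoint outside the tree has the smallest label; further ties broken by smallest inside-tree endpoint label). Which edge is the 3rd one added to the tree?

Prim's algorithm from B:
Step 1: cheapest edge leaving the tree is A—B (1); add A.
Step 2: cheapest edge leaving the tree is B—D (5); add D.
Step 3: cheapest edge leaving the tree is B—E (6); add E.
Step 4: cheapest edge leaving the tree is D—F (8); add F.
Step 5: cheapest edge leaving the tree is A—C (9); add C.
The 3rd edge added is B—E.

B-E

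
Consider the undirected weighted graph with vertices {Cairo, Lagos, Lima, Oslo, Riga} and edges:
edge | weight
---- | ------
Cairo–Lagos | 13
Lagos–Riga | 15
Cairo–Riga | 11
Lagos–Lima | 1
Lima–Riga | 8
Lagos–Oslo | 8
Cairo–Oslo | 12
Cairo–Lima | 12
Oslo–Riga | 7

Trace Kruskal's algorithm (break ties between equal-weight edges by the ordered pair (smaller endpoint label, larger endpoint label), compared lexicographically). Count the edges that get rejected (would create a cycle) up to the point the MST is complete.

Kruskal: consider edges lightest-first.
Lagos–Lima (1): add. Components now {Lagos,Lima} {Cairo} {Riga} {Oslo}
Oslo–Riga (7): add. Components now {Lagos,Lima} {Cairo} {Oslo,Riga}
Lagos–Oslo (8): add. Components now {Lagos,Lima,Oslo,Riga} {Cairo}
Lima–Riga (8): skip — Lima and Riga already connected.
Cairo–Riga (11): add. Components now {Cairo,Lagos,Lima,Oslo,Riga}
Edges rejected before the tree was complete: 1.

1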